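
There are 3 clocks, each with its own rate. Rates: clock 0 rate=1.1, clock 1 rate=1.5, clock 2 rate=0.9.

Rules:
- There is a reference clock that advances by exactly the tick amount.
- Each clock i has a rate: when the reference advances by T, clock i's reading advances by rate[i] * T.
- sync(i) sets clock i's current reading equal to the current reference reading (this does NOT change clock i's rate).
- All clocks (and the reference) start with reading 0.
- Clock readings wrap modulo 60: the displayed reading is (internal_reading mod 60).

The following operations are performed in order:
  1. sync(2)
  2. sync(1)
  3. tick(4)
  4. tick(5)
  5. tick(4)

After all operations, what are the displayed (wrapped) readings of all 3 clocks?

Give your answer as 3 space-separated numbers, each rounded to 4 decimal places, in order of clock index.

After op 1 sync(2): ref=0.0000 raw=[0.0000 0.0000 0.0000]
After op 2 sync(1): ref=0.0000 raw=[0.0000 0.0000 0.0000]
After op 3 tick(4): ref=4.0000 raw=[4.4000 6.0000 3.6000]
After op 4 tick(5): ref=9.0000 raw=[9.9000 13.5000 8.1000]
After op 5 tick(4): ref=13.0000 raw=[14.3000 19.5000 11.7000]
Wrap final raw readings (mod 60): 14.3000 mod 60 = 14.3000; 19.5000 mod 60 = 19.5000; 11.7000 mod 60 = 11.7000

Answer: 14.3000 19.5000 11.7000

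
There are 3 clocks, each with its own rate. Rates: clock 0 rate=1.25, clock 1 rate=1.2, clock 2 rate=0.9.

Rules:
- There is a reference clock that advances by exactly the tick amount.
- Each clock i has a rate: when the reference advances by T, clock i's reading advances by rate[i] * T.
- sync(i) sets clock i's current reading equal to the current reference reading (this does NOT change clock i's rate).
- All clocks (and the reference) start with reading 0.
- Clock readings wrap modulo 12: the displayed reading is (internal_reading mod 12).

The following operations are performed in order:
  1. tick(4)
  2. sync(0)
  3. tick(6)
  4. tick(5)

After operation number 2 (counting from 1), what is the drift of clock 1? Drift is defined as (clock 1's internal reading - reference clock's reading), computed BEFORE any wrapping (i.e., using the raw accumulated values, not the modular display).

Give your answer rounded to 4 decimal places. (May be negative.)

After op 1 tick(4): ref=4.0000 raw=[5.0000 4.8000 3.6000]
After op 2 sync(0): ref=4.0000 raw=[4.0000 4.8000 3.6000]
Drift of clock 1 after op 2: 4.8000 - 4.0000 = 0.8000

Answer: 0.8000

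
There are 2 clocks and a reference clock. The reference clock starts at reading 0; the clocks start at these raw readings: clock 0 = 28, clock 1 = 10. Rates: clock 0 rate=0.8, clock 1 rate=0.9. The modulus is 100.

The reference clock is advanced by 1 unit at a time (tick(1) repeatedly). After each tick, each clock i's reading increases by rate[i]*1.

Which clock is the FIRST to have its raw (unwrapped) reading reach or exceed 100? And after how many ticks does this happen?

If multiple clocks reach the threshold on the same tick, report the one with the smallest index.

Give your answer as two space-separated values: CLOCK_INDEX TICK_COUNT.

clock 0: start=28, rate=0.8, needs 100-28 = 72; ticks = ceil(72/0.8) = ceil(90.0000) = 90; reading at tick 90 = 28 + 0.8*90 = 100.0000
clock 1: start=10, rate=0.9, needs 100-10 = 90; ticks = ceil(90/0.9) = ceil(100.0000) = 100; reading at tick 100 = 10 + 0.9*100 = 100.0000
Minimum tick count = 90; winners = [0]; smallest index = 0

Answer: 0 90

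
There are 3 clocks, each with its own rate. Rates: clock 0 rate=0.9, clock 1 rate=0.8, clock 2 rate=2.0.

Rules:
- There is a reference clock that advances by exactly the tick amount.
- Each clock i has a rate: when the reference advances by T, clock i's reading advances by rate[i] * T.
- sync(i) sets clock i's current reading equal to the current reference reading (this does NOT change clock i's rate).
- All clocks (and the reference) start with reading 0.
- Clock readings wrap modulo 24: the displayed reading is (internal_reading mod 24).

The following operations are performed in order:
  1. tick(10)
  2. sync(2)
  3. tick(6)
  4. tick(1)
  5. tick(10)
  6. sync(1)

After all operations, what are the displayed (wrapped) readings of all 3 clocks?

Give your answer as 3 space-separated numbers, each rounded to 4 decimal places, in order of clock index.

After op 1 tick(10): ref=10.0000 raw=[9.0000 8.0000 20.0000]
After op 2 sync(2): ref=10.0000 raw=[9.0000 8.0000 10.0000]
After op 3 tick(6): ref=16.0000 raw=[14.4000 12.8000 22.0000]
After op 4 tick(1): ref=17.0000 raw=[15.3000 13.6000 24.0000]
After op 5 tick(10): ref=27.0000 raw=[24.3000 21.6000 44.0000]
After op 6 sync(1): ref=27.0000 raw=[24.3000 27.0000 44.0000]
Wrap final raw readings (mod 24): 24.3000 mod 24 = 0.3000; 27.0000 mod 24 = 3.0000; 44.0000 mod 24 = 20.0000

Answer: 0.3000 3.0000 20.0000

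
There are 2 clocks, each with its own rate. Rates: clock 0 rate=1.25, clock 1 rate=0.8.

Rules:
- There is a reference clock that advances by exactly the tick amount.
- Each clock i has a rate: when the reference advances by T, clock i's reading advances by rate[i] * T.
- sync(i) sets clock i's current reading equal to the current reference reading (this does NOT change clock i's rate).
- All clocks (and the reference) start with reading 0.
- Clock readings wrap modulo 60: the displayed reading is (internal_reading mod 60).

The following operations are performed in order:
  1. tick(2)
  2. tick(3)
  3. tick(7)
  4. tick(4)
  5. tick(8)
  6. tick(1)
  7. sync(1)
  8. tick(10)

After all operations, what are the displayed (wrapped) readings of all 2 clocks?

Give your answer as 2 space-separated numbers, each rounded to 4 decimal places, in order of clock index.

Answer: 43.7500 33.0000

Derivation:
After op 1 tick(2): ref=2.0000 raw=[2.5000 1.6000]
After op 2 tick(3): ref=5.0000 raw=[6.2500 4.0000]
After op 3 tick(7): ref=12.0000 raw=[15.0000 9.6000]
After op 4 tick(4): ref=16.0000 raw=[20.0000 12.8000]
After op 5 tick(8): ref=24.0000 raw=[30.0000 19.2000]
After op 6 tick(1): ref=25.0000 raw=[31.2500 20.0000]
After op 7 sync(1): ref=25.0000 raw=[31.2500 25.0000]
After op 8 tick(10): ref=35.0000 raw=[43.7500 33.0000]
Wrap final raw readings (mod 60): 43.7500 mod 60 = 43.7500; 33.0000 mod 60 = 33.0000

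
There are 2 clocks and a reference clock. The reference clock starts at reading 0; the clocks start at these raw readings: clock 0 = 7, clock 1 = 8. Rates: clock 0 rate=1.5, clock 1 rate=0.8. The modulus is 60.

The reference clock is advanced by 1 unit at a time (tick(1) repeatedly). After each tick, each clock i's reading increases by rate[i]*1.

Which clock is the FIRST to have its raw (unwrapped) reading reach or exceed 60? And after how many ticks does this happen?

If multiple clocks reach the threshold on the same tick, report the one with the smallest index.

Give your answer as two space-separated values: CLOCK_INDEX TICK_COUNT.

clock 0: start=7, rate=1.5, needs 60-7 = 53; ticks = ceil(53/1.5) = ceil(35.3333) = 36; reading at tick 36 = 7 + 1.5*36 = 61.0000
clock 1: start=8, rate=0.8, needs 60-8 = 52; ticks = ceil(52/0.8) = ceil(65.0000) = 65; reading at tick 65 = 8 + 0.8*65 = 60.0000
Minimum tick count = 36; winners = [0]; smallest index = 0

Answer: 0 36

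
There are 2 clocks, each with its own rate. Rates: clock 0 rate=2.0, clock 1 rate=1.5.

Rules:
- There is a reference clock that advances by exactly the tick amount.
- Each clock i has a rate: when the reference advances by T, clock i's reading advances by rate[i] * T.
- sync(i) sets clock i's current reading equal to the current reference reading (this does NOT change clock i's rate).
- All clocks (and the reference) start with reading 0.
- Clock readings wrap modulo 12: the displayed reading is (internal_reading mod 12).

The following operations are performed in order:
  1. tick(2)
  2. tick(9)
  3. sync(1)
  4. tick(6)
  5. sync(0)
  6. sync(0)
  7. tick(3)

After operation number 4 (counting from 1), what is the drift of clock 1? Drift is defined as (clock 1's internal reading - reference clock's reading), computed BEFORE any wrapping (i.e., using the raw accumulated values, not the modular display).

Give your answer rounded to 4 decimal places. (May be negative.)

Answer: 3.0000

Derivation:
After op 1 tick(2): ref=2.0000 raw=[4.0000 3.0000]
After op 2 tick(9): ref=11.0000 raw=[22.0000 16.5000]
After op 3 sync(1): ref=11.0000 raw=[22.0000 11.0000]
After op 4 tick(6): ref=17.0000 raw=[34.0000 20.0000]
Drift of clock 1 after op 4: 20.0000 - 17.0000 = 3.0000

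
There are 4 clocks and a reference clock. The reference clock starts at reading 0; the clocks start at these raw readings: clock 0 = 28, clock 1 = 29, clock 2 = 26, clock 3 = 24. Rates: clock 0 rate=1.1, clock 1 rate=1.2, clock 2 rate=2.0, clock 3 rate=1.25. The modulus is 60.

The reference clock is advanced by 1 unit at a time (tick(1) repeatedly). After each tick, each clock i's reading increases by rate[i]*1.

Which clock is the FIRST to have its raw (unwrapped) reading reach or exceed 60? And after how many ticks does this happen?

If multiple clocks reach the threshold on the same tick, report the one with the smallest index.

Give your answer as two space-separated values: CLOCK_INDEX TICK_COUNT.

Answer: 2 17

Derivation:
clock 0: start=28, rate=1.1, needs 60-28 = 32; ticks = ceil(32/1.1) = ceil(29.0909) = 30; reading at tick 30 = 28 + 1.1*30 = 61.0000
clock 1: start=29, rate=1.2, needs 60-29 = 31; ticks = ceil(31/1.2) = ceil(25.8333) = 26; reading at tick 26 = 29 + 1.2*26 = 60.2000
clock 2: start=26, rate=2.0, needs 60-26 = 34; ticks = ceil(34/2.0) = ceil(17.0000) = 17; reading at tick 17 = 26 + 2.0*17 = 60.0000
clock 3: start=24, rate=1.25, needs 60-24 = 36; ticks = ceil(36/1.25) = ceil(28.8000) = 29; reading at tick 29 = 24 + 1.25*29 = 60.2500
Minimum tick count = 17; winners = [2]; smallest index = 2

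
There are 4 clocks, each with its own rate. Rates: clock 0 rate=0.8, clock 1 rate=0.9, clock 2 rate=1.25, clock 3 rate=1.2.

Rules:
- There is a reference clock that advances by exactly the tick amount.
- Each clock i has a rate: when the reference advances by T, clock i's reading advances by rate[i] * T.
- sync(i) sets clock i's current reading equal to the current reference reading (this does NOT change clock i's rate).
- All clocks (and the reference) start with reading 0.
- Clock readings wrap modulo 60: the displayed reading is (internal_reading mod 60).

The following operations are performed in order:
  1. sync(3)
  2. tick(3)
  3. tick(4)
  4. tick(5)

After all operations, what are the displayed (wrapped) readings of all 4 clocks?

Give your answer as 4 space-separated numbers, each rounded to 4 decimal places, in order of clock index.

After op 1 sync(3): ref=0.0000 raw=[0.0000 0.0000 0.0000 0.0000]
After op 2 tick(3): ref=3.0000 raw=[2.4000 2.7000 3.7500 3.6000]
After op 3 tick(4): ref=7.0000 raw=[5.6000 6.3000 8.7500 8.4000]
After op 4 tick(5): ref=12.0000 raw=[9.6000 10.8000 15.0000 14.4000]
Wrap final raw readings (mod 60): 9.6000 mod 60 = 9.6000; 10.8000 mod 60 = 10.8000; 15.0000 mod 60 = 15.0000; 14.4000 mod 60 = 14.4000

Answer: 9.6000 10.8000 15.0000 14.4000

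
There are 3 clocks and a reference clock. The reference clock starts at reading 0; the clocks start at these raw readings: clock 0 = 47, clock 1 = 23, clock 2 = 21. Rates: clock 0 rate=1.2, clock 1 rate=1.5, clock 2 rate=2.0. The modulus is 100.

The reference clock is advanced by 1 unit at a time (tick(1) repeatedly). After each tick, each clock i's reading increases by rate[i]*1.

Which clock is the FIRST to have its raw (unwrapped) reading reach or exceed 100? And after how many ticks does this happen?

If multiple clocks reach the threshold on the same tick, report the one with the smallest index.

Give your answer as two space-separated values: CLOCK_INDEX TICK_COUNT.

clock 0: start=47, rate=1.2, needs 100-47 = 53; ticks = ceil(53/1.2) = ceil(44.1667) = 45; reading at tick 45 = 47 + 1.2*45 = 101.0000
clock 1: start=23, rate=1.5, needs 100-23 = 77; ticks = ceil(77/1.5) = ceil(51.3333) = 52; reading at tick 52 = 23 + 1.5*52 = 101.0000
clock 2: start=21, rate=2.0, needs 100-21 = 79; ticks = ceil(79/2.0) = ceil(39.5000) = 40; reading at tick 40 = 21 + 2.0*40 = 101.0000
Minimum tick count = 40; winners = [2]; smallest index = 2

Answer: 2 40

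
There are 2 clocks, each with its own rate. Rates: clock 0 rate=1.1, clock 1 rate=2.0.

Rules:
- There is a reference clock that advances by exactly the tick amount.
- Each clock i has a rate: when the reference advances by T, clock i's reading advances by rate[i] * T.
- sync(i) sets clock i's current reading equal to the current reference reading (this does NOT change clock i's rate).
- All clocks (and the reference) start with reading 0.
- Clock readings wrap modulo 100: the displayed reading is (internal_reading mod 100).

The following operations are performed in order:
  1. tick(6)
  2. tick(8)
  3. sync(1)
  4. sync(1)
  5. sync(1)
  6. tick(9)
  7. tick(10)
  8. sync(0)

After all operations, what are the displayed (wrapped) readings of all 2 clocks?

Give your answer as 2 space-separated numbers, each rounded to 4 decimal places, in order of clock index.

After op 1 tick(6): ref=6.0000 raw=[6.6000 12.0000]
After op 2 tick(8): ref=14.0000 raw=[15.4000 28.0000]
After op 3 sync(1): ref=14.0000 raw=[15.4000 14.0000]
After op 4 sync(1): ref=14.0000 raw=[15.4000 14.0000]
After op 5 sync(1): ref=14.0000 raw=[15.4000 14.0000]
After op 6 tick(9): ref=23.0000 raw=[25.3000 32.0000]
After op 7 tick(10): ref=33.0000 raw=[36.3000 52.0000]
After op 8 sync(0): ref=33.0000 raw=[33.0000 52.0000]
Wrap final raw readings (mod 100): 33.0000 mod 100 = 33.0000; 52.0000 mod 100 = 52.0000

Answer: 33.0000 52.0000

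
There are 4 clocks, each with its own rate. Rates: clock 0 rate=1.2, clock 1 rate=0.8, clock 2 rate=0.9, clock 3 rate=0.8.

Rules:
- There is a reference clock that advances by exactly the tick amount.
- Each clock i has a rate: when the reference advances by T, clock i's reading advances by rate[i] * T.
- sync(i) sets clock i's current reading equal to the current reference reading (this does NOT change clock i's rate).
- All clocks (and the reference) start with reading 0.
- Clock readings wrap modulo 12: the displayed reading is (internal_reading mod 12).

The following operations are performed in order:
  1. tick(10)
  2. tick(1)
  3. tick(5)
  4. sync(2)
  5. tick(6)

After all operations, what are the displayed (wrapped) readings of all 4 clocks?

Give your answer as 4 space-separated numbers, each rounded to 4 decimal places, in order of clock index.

After op 1 tick(10): ref=10.0000 raw=[12.0000 8.0000 9.0000 8.0000]
After op 2 tick(1): ref=11.0000 raw=[13.2000 8.8000 9.9000 8.8000]
After op 3 tick(5): ref=16.0000 raw=[19.2000 12.8000 14.4000 12.8000]
After op 4 sync(2): ref=16.0000 raw=[19.2000 12.8000 16.0000 12.8000]
After op 5 tick(6): ref=22.0000 raw=[26.4000 17.6000 21.4000 17.6000]
Wrap final raw readings (mod 12): 26.4000 mod 12 = 2.4000; 17.6000 mod 12 = 5.6000; 21.4000 mod 12 = 9.4000; 17.6000 mod 12 = 5.6000

Answer: 2.4000 5.6000 9.4000 5.6000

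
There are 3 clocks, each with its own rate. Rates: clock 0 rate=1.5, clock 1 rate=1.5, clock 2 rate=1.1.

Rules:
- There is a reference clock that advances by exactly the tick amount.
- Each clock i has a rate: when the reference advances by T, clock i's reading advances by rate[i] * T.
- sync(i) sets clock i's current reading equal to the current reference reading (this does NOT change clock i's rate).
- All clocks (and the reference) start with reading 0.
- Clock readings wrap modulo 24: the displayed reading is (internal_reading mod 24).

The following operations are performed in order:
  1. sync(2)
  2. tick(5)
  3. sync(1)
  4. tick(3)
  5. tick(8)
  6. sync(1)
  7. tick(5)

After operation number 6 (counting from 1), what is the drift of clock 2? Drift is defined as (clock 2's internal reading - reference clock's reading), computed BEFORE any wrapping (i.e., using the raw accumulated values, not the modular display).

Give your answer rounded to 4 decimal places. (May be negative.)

Answer: 1.6000

Derivation:
After op 1 sync(2): ref=0.0000 raw=[0.0000 0.0000 0.0000]
After op 2 tick(5): ref=5.0000 raw=[7.5000 7.5000 5.5000]
After op 3 sync(1): ref=5.0000 raw=[7.5000 5.0000 5.5000]
After op 4 tick(3): ref=8.0000 raw=[12.0000 9.5000 8.8000]
After op 5 tick(8): ref=16.0000 raw=[24.0000 21.5000 17.6000]
After op 6 sync(1): ref=16.0000 raw=[24.0000 16.0000 17.6000]
Drift of clock 2 after op 6: 17.6000 - 16.0000 = 1.6000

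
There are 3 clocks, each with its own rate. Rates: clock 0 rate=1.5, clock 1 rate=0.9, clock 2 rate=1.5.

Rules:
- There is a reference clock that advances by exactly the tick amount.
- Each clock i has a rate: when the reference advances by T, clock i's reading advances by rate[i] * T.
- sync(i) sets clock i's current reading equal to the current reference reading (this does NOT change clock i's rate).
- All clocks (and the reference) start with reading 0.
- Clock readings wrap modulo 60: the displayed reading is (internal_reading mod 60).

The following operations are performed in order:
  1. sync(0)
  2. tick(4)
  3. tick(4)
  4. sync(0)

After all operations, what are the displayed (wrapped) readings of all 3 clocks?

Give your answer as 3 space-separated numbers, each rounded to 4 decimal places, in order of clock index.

Answer: 8.0000 7.2000 12.0000

Derivation:
After op 1 sync(0): ref=0.0000 raw=[0.0000 0.0000 0.0000]
After op 2 tick(4): ref=4.0000 raw=[6.0000 3.6000 6.0000]
After op 3 tick(4): ref=8.0000 raw=[12.0000 7.2000 12.0000]
After op 4 sync(0): ref=8.0000 raw=[8.0000 7.2000 12.0000]
Wrap final raw readings (mod 60): 8.0000 mod 60 = 8.0000; 7.2000 mod 60 = 7.2000; 12.0000 mod 60 = 12.0000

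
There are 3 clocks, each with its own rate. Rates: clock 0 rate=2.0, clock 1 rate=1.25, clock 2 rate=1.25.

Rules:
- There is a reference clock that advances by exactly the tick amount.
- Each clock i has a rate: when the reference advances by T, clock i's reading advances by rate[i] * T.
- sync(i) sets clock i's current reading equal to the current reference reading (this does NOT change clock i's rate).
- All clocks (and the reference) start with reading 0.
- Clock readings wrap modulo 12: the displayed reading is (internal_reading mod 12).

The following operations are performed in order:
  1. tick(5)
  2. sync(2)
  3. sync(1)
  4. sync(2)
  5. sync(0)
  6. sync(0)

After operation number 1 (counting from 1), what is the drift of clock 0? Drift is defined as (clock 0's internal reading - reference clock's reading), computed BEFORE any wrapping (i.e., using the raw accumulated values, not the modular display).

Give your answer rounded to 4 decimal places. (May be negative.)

Answer: 5.0000

Derivation:
After op 1 tick(5): ref=5.0000 raw=[10.0000 6.2500 6.2500]
Drift of clock 0 after op 1: 10.0000 - 5.0000 = 5.0000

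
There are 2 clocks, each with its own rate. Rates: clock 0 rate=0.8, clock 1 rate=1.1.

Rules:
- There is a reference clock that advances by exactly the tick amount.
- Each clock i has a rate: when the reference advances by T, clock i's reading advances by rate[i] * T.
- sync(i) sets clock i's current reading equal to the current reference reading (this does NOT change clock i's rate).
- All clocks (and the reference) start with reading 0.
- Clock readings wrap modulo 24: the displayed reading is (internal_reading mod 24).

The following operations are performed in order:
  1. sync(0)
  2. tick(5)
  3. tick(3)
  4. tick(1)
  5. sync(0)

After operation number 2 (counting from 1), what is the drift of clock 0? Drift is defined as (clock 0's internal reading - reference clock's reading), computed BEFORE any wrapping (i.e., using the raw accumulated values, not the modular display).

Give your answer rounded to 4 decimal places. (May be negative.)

After op 1 sync(0): ref=0.0000 raw=[0.0000 0.0000]
After op 2 tick(5): ref=5.0000 raw=[4.0000 5.5000]
Drift of clock 0 after op 2: 4.0000 - 5.0000 = -1.0000

Answer: -1.0000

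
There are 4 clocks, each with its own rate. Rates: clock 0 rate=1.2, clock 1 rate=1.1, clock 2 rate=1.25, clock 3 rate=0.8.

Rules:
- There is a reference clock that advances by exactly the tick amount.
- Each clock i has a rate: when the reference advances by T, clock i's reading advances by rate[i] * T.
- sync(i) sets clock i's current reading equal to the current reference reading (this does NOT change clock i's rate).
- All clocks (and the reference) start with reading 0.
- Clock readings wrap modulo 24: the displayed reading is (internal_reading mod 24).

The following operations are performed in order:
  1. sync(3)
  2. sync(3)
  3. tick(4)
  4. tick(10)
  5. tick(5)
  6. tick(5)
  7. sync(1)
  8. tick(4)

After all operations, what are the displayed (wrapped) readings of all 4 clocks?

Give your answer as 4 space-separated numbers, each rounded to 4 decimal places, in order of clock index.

After op 1 sync(3): ref=0.0000 raw=[0.0000 0.0000 0.0000 0.0000]
After op 2 sync(3): ref=0.0000 raw=[0.0000 0.0000 0.0000 0.0000]
After op 3 tick(4): ref=4.0000 raw=[4.8000 4.4000 5.0000 3.2000]
After op 4 tick(10): ref=14.0000 raw=[16.8000 15.4000 17.5000 11.2000]
After op 5 tick(5): ref=19.0000 raw=[22.8000 20.9000 23.7500 15.2000]
After op 6 tick(5): ref=24.0000 raw=[28.8000 26.4000 30.0000 19.2000]
After op 7 sync(1): ref=24.0000 raw=[28.8000 24.0000 30.0000 19.2000]
After op 8 tick(4): ref=28.0000 raw=[33.6000 28.4000 35.0000 22.4000]
Wrap final raw readings (mod 24): 33.6000 mod 24 = 9.6000; 28.4000 mod 24 = 4.4000; 35.0000 mod 24 = 11.0000; 22.4000 mod 24 = 22.4000

Answer: 9.6000 4.4000 11.0000 22.4000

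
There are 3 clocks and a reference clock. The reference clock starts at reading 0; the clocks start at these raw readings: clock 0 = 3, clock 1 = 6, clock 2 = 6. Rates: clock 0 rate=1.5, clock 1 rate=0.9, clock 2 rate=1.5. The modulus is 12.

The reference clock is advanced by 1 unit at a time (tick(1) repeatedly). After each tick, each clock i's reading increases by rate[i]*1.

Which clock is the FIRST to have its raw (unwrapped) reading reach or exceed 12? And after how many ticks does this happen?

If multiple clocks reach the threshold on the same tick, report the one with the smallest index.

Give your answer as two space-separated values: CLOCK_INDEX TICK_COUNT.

Answer: 2 4

Derivation:
clock 0: start=3, rate=1.5, needs 12-3 = 9; ticks = ceil(9/1.5) = ceil(6.0000) = 6; reading at tick 6 = 3 + 1.5*6 = 12.0000
clock 1: start=6, rate=0.9, needs 12-6 = 6; ticks = ceil(6/0.9) = ceil(6.6667) = 7; reading at tick 7 = 6 + 0.9*7 = 12.3000
clock 2: start=6, rate=1.5, needs 12-6 = 6; ticks = ceil(6/1.5) = ceil(4.0000) = 4; reading at tick 4 = 6 + 1.5*4 = 12.0000
Minimum tick count = 4; winners = [2]; smallest index = 2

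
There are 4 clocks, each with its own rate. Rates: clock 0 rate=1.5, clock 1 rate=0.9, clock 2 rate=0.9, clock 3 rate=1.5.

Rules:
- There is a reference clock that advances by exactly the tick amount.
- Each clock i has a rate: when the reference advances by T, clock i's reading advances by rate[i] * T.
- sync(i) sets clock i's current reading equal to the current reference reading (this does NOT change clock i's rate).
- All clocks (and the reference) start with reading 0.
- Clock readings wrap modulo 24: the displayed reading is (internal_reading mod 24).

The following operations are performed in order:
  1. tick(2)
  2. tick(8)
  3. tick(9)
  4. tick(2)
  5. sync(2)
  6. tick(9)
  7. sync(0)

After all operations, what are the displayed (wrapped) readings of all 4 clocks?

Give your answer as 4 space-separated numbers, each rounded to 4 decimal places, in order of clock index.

After op 1 tick(2): ref=2.0000 raw=[3.0000 1.8000 1.8000 3.0000]
After op 2 tick(8): ref=10.0000 raw=[15.0000 9.0000 9.0000 15.0000]
After op 3 tick(9): ref=19.0000 raw=[28.5000 17.1000 17.1000 28.5000]
After op 4 tick(2): ref=21.0000 raw=[31.5000 18.9000 18.9000 31.5000]
After op 5 sync(2): ref=21.0000 raw=[31.5000 18.9000 21.0000 31.5000]
After op 6 tick(9): ref=30.0000 raw=[45.0000 27.0000 29.1000 45.0000]
After op 7 sync(0): ref=30.0000 raw=[30.0000 27.0000 29.1000 45.0000]
Wrap final raw readings (mod 24): 30.0000 mod 24 = 6.0000; 27.0000 mod 24 = 3.0000; 29.1000 mod 24 = 5.1000; 45.0000 mod 24 = 21.0000

Answer: 6.0000 3.0000 5.1000 21.0000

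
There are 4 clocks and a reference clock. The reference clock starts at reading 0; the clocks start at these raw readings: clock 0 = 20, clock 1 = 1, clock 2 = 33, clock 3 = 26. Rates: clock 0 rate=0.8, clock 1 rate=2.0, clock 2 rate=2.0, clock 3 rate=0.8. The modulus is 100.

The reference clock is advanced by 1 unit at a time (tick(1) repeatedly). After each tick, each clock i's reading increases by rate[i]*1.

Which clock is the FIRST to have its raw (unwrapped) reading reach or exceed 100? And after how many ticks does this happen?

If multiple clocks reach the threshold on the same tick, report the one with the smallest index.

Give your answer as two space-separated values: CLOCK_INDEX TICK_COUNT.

clock 0: start=20, rate=0.8, needs 100-20 = 80; ticks = ceil(80/0.8) = ceil(100.0000) = 100; reading at tick 100 = 20 + 0.8*100 = 100.0000
clock 1: start=1, rate=2.0, needs 100-1 = 99; ticks = ceil(99/2.0) = ceil(49.5000) = 50; reading at tick 50 = 1 + 2.0*50 = 101.0000
clock 2: start=33, rate=2.0, needs 100-33 = 67; ticks = ceil(67/2.0) = ceil(33.5000) = 34; reading at tick 34 = 33 + 2.0*34 = 101.0000
clock 3: start=26, rate=0.8, needs 100-26 = 74; ticks = ceil(74/0.8) = ceil(92.5000) = 93; reading at tick 93 = 26 + 0.8*93 = 100.4000
Minimum tick count = 34; winners = [2]; smallest index = 2

Answer: 2 34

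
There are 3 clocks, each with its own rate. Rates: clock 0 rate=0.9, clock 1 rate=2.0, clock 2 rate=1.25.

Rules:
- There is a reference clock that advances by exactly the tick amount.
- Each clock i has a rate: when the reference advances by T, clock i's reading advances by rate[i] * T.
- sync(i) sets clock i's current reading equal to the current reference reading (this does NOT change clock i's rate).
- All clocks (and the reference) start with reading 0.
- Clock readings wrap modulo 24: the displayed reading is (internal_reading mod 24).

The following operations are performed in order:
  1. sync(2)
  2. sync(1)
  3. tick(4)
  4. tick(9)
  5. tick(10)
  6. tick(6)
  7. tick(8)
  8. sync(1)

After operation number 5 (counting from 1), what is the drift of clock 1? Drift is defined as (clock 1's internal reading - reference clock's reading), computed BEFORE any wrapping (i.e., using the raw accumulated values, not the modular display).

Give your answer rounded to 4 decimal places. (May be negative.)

Answer: 23.0000

Derivation:
After op 1 sync(2): ref=0.0000 raw=[0.0000 0.0000 0.0000]
After op 2 sync(1): ref=0.0000 raw=[0.0000 0.0000 0.0000]
After op 3 tick(4): ref=4.0000 raw=[3.6000 8.0000 5.0000]
After op 4 tick(9): ref=13.0000 raw=[11.7000 26.0000 16.2500]
After op 5 tick(10): ref=23.0000 raw=[20.7000 46.0000 28.7500]
Drift of clock 1 after op 5: 46.0000 - 23.0000 = 23.0000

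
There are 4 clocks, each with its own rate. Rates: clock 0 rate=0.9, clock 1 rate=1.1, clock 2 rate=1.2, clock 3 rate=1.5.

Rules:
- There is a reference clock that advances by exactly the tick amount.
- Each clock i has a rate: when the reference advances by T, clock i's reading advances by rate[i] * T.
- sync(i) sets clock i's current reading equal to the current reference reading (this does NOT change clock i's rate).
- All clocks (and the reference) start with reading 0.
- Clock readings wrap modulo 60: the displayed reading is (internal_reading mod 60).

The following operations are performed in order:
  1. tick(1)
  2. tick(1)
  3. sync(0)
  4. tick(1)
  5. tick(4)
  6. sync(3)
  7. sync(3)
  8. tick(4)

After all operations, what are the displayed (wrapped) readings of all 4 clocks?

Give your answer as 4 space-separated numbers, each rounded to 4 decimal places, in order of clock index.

Answer: 10.1000 12.1000 13.2000 13.0000

Derivation:
After op 1 tick(1): ref=1.0000 raw=[0.9000 1.1000 1.2000 1.5000]
After op 2 tick(1): ref=2.0000 raw=[1.8000 2.2000 2.4000 3.0000]
After op 3 sync(0): ref=2.0000 raw=[2.0000 2.2000 2.4000 3.0000]
After op 4 tick(1): ref=3.0000 raw=[2.9000 3.3000 3.6000 4.5000]
After op 5 tick(4): ref=7.0000 raw=[6.5000 7.7000 8.4000 10.5000]
After op 6 sync(3): ref=7.0000 raw=[6.5000 7.7000 8.4000 7.0000]
After op 7 sync(3): ref=7.0000 raw=[6.5000 7.7000 8.4000 7.0000]
After op 8 tick(4): ref=11.0000 raw=[10.1000 12.1000 13.2000 13.0000]
Wrap final raw readings (mod 60): 10.1000 mod 60 = 10.1000; 12.1000 mod 60 = 12.1000; 13.2000 mod 60 = 13.2000; 13.0000 mod 60 = 13.0000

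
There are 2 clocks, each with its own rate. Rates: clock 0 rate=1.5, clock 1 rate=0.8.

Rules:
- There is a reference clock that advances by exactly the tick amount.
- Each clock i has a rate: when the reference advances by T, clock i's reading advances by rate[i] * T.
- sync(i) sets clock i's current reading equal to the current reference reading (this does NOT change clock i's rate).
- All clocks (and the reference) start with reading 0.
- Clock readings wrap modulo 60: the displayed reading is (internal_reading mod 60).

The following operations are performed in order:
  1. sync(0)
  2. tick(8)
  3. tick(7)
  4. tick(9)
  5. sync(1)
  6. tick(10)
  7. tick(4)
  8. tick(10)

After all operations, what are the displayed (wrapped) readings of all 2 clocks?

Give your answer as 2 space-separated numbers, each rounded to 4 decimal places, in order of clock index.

After op 1 sync(0): ref=0.0000 raw=[0.0000 0.0000]
After op 2 tick(8): ref=8.0000 raw=[12.0000 6.4000]
After op 3 tick(7): ref=15.0000 raw=[22.5000 12.0000]
After op 4 tick(9): ref=24.0000 raw=[36.0000 19.2000]
After op 5 sync(1): ref=24.0000 raw=[36.0000 24.0000]
After op 6 tick(10): ref=34.0000 raw=[51.0000 32.0000]
After op 7 tick(4): ref=38.0000 raw=[57.0000 35.2000]
After op 8 tick(10): ref=48.0000 raw=[72.0000 43.2000]
Wrap final raw readings (mod 60): 72.0000 mod 60 = 12.0000; 43.2000 mod 60 = 43.2000

Answer: 12.0000 43.2000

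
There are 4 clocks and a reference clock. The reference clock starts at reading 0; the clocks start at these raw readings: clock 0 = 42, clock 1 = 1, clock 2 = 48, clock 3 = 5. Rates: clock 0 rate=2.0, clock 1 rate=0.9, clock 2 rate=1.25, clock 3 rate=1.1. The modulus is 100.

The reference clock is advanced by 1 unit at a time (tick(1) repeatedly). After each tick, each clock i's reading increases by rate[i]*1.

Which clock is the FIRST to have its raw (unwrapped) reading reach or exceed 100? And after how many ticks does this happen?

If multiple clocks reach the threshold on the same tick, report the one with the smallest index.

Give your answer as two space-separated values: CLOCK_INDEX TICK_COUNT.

Answer: 0 29

Derivation:
clock 0: start=42, rate=2.0, needs 100-42 = 58; ticks = ceil(58/2.0) = ceil(29.0000) = 29; reading at tick 29 = 42 + 2.0*29 = 100.0000
clock 1: start=1, rate=0.9, needs 100-1 = 99; ticks = ceil(99/0.9) = ceil(110.0000) = 110; reading at tick 110 = 1 + 0.9*110 = 100.0000
clock 2: start=48, rate=1.25, needs 100-48 = 52; ticks = ceil(52/1.25) = ceil(41.6000) = 42; reading at tick 42 = 48 + 1.25*42 = 100.5000
clock 3: start=5, rate=1.1, needs 100-5 = 95; ticks = ceil(95/1.1) = ceil(86.3636) = 87; reading at tick 87 = 5 + 1.1*87 = 100.7000
Minimum tick count = 29; winners = [0]; smallest index = 0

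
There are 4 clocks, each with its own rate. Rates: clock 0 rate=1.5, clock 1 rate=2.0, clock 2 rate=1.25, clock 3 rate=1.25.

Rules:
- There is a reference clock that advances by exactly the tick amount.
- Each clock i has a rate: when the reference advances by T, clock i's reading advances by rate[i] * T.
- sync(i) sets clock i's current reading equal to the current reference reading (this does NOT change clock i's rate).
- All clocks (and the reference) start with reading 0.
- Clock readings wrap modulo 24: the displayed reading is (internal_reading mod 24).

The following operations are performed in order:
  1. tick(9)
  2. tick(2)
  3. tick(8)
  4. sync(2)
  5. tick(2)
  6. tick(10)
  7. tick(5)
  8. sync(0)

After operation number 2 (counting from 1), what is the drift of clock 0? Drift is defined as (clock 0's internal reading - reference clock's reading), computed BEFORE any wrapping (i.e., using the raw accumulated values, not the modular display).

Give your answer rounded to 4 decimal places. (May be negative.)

Answer: 5.5000

Derivation:
After op 1 tick(9): ref=9.0000 raw=[13.5000 18.0000 11.2500 11.2500]
After op 2 tick(2): ref=11.0000 raw=[16.5000 22.0000 13.7500 13.7500]
Drift of clock 0 after op 2: 16.5000 - 11.0000 = 5.5000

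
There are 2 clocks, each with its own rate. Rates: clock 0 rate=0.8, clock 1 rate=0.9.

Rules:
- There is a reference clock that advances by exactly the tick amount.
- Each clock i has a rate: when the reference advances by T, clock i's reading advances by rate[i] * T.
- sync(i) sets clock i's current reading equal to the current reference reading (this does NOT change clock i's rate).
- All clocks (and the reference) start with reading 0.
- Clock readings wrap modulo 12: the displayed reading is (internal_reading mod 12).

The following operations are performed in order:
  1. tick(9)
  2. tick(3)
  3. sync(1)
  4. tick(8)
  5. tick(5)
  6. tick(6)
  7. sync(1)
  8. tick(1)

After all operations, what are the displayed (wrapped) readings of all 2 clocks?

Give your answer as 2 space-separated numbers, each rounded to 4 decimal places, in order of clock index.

After op 1 tick(9): ref=9.0000 raw=[7.2000 8.1000]
After op 2 tick(3): ref=12.0000 raw=[9.6000 10.8000]
After op 3 sync(1): ref=12.0000 raw=[9.6000 12.0000]
After op 4 tick(8): ref=20.0000 raw=[16.0000 19.2000]
After op 5 tick(5): ref=25.0000 raw=[20.0000 23.7000]
After op 6 tick(6): ref=31.0000 raw=[24.8000 29.1000]
After op 7 sync(1): ref=31.0000 raw=[24.8000 31.0000]
After op 8 tick(1): ref=32.0000 raw=[25.6000 31.9000]
Wrap final raw readings (mod 12): 25.6000 mod 12 = 1.6000; 31.9000 mod 12 = 7.9000

Answer: 1.6000 7.9000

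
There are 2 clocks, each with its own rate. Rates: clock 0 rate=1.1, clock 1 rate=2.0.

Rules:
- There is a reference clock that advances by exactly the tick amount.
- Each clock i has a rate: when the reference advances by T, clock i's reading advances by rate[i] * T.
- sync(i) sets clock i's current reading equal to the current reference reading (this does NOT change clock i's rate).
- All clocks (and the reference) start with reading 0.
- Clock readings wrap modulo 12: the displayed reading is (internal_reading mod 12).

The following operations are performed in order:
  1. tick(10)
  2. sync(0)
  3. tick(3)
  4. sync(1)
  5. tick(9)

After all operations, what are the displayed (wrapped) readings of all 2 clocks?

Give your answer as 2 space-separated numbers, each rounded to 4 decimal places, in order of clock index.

Answer: 11.2000 7.0000

Derivation:
After op 1 tick(10): ref=10.0000 raw=[11.0000 20.0000]
After op 2 sync(0): ref=10.0000 raw=[10.0000 20.0000]
After op 3 tick(3): ref=13.0000 raw=[13.3000 26.0000]
After op 4 sync(1): ref=13.0000 raw=[13.3000 13.0000]
After op 5 tick(9): ref=22.0000 raw=[23.2000 31.0000]
Wrap final raw readings (mod 12): 23.2000 mod 12 = 11.2000; 31.0000 mod 12 = 7.0000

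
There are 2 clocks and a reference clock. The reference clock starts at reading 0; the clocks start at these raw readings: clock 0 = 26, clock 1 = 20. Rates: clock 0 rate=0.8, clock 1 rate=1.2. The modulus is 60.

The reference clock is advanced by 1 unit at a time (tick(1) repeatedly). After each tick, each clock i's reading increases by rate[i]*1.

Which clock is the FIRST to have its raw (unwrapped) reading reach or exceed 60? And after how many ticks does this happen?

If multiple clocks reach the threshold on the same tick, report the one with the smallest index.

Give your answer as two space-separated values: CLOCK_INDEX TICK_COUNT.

Answer: 1 34

Derivation:
clock 0: start=26, rate=0.8, needs 60-26 = 34; ticks = ceil(34/0.8) = ceil(42.5000) = 43; reading at tick 43 = 26 + 0.8*43 = 60.4000
clock 1: start=20, rate=1.2, needs 60-20 = 40; ticks = ceil(40/1.2) = ceil(33.3333) = 34; reading at tick 34 = 20 + 1.2*34 = 60.8000
Minimum tick count = 34; winners = [1]; smallest index = 1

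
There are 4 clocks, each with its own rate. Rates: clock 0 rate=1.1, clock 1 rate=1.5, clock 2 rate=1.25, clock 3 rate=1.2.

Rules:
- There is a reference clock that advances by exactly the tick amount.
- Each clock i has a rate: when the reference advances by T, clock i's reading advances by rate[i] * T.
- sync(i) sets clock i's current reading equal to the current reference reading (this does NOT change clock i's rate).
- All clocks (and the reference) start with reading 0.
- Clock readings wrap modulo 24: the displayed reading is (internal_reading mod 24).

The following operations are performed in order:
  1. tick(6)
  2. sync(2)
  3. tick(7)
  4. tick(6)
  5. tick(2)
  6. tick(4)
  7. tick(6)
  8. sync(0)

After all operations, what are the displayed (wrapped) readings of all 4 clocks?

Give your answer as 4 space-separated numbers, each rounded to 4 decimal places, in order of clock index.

Answer: 7.0000 22.5000 13.2500 13.2000

Derivation:
After op 1 tick(6): ref=6.0000 raw=[6.6000 9.0000 7.5000 7.2000]
After op 2 sync(2): ref=6.0000 raw=[6.6000 9.0000 6.0000 7.2000]
After op 3 tick(7): ref=13.0000 raw=[14.3000 19.5000 14.7500 15.6000]
After op 4 tick(6): ref=19.0000 raw=[20.9000 28.5000 22.2500 22.8000]
After op 5 tick(2): ref=21.0000 raw=[23.1000 31.5000 24.7500 25.2000]
After op 6 tick(4): ref=25.0000 raw=[27.5000 37.5000 29.7500 30.0000]
After op 7 tick(6): ref=31.0000 raw=[34.1000 46.5000 37.2500 37.2000]
After op 8 sync(0): ref=31.0000 raw=[31.0000 46.5000 37.2500 37.2000]
Wrap final raw readings (mod 24): 31.0000 mod 24 = 7.0000; 46.5000 mod 24 = 22.5000; 37.2500 mod 24 = 13.2500; 37.2000 mod 24 = 13.2000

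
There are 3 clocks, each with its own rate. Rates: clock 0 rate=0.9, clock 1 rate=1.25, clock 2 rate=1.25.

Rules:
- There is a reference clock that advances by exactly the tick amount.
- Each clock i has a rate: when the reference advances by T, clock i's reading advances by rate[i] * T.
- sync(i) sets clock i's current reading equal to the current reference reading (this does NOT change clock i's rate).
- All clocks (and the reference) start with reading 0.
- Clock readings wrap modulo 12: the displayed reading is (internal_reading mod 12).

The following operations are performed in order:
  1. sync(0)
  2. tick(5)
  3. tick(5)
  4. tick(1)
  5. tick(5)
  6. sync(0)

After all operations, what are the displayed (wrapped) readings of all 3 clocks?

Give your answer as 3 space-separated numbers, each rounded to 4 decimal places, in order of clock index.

After op 1 sync(0): ref=0.0000 raw=[0.0000 0.0000 0.0000]
After op 2 tick(5): ref=5.0000 raw=[4.5000 6.2500 6.2500]
After op 3 tick(5): ref=10.0000 raw=[9.0000 12.5000 12.5000]
After op 4 tick(1): ref=11.0000 raw=[9.9000 13.7500 13.7500]
After op 5 tick(5): ref=16.0000 raw=[14.4000 20.0000 20.0000]
After op 6 sync(0): ref=16.0000 raw=[16.0000 20.0000 20.0000]
Wrap final raw readings (mod 12): 16.0000 mod 12 = 4.0000; 20.0000 mod 12 = 8.0000; 20.0000 mod 12 = 8.0000

Answer: 4.0000 8.0000 8.0000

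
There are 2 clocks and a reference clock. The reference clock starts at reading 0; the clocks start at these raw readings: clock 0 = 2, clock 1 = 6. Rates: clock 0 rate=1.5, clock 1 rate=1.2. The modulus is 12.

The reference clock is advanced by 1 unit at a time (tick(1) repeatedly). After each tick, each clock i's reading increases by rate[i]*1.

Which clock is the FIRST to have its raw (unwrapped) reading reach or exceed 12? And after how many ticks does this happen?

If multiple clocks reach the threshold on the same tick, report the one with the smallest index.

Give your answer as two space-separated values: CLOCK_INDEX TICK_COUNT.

clock 0: start=2, rate=1.5, needs 12-2 = 10; ticks = ceil(10/1.5) = ceil(6.6667) = 7; reading at tick 7 = 2 + 1.5*7 = 12.5000
clock 1: start=6, rate=1.2, needs 12-6 = 6; ticks = ceil(6/1.2) = ceil(5.0000) = 5; reading at tick 5 = 6 + 1.2*5 = 12.0000
Minimum tick count = 5; winners = [1]; smallest index = 1

Answer: 1 5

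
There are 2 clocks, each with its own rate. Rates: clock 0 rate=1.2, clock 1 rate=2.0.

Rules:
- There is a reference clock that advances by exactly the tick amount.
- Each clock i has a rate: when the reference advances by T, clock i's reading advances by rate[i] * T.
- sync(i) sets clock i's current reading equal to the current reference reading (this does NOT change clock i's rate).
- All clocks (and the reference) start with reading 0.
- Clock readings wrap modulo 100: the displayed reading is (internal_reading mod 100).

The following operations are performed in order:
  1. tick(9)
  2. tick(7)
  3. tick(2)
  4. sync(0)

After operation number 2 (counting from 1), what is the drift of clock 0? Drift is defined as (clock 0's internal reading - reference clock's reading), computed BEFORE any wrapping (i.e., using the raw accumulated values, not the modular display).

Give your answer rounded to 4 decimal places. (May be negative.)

Answer: 3.2000

Derivation:
After op 1 tick(9): ref=9.0000 raw=[10.8000 18.0000]
After op 2 tick(7): ref=16.0000 raw=[19.2000 32.0000]
Drift of clock 0 after op 2: 19.2000 - 16.0000 = 3.2000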